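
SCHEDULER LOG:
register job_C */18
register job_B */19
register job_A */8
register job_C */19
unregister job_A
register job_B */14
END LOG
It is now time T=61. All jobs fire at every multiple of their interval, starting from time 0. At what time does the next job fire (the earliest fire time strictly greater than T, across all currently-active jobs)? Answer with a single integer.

Answer: 70

Derivation:
Op 1: register job_C */18 -> active={job_C:*/18}
Op 2: register job_B */19 -> active={job_B:*/19, job_C:*/18}
Op 3: register job_A */8 -> active={job_A:*/8, job_B:*/19, job_C:*/18}
Op 4: register job_C */19 -> active={job_A:*/8, job_B:*/19, job_C:*/19}
Op 5: unregister job_A -> active={job_B:*/19, job_C:*/19}
Op 6: register job_B */14 -> active={job_B:*/14, job_C:*/19}
  job_B: interval 14, next fire after T=61 is 70
  job_C: interval 19, next fire after T=61 is 76
Earliest fire time = 70 (job job_B)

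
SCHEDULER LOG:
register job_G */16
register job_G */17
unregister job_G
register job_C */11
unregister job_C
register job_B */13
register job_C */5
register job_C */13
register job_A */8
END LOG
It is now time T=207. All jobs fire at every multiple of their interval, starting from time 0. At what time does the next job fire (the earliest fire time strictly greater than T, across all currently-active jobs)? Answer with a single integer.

Op 1: register job_G */16 -> active={job_G:*/16}
Op 2: register job_G */17 -> active={job_G:*/17}
Op 3: unregister job_G -> active={}
Op 4: register job_C */11 -> active={job_C:*/11}
Op 5: unregister job_C -> active={}
Op 6: register job_B */13 -> active={job_B:*/13}
Op 7: register job_C */5 -> active={job_B:*/13, job_C:*/5}
Op 8: register job_C */13 -> active={job_B:*/13, job_C:*/13}
Op 9: register job_A */8 -> active={job_A:*/8, job_B:*/13, job_C:*/13}
  job_A: interval 8, next fire after T=207 is 208
  job_B: interval 13, next fire after T=207 is 208
  job_C: interval 13, next fire after T=207 is 208
Earliest fire time = 208 (job job_A)

Answer: 208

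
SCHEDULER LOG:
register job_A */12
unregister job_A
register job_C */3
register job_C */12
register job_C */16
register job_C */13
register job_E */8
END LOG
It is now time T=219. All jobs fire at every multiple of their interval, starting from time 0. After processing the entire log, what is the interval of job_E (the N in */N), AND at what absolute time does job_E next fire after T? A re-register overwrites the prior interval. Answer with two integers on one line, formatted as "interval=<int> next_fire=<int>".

Answer: interval=8 next_fire=224

Derivation:
Op 1: register job_A */12 -> active={job_A:*/12}
Op 2: unregister job_A -> active={}
Op 3: register job_C */3 -> active={job_C:*/3}
Op 4: register job_C */12 -> active={job_C:*/12}
Op 5: register job_C */16 -> active={job_C:*/16}
Op 6: register job_C */13 -> active={job_C:*/13}
Op 7: register job_E */8 -> active={job_C:*/13, job_E:*/8}
Final interval of job_E = 8
Next fire of job_E after T=219: (219//8+1)*8 = 224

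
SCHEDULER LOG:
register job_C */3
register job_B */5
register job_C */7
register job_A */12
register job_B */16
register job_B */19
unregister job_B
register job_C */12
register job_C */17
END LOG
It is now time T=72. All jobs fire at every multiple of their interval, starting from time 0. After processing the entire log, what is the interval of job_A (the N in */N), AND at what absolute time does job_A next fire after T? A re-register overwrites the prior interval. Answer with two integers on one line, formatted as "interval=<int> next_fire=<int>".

Answer: interval=12 next_fire=84

Derivation:
Op 1: register job_C */3 -> active={job_C:*/3}
Op 2: register job_B */5 -> active={job_B:*/5, job_C:*/3}
Op 3: register job_C */7 -> active={job_B:*/5, job_C:*/7}
Op 4: register job_A */12 -> active={job_A:*/12, job_B:*/5, job_C:*/7}
Op 5: register job_B */16 -> active={job_A:*/12, job_B:*/16, job_C:*/7}
Op 6: register job_B */19 -> active={job_A:*/12, job_B:*/19, job_C:*/7}
Op 7: unregister job_B -> active={job_A:*/12, job_C:*/7}
Op 8: register job_C */12 -> active={job_A:*/12, job_C:*/12}
Op 9: register job_C */17 -> active={job_A:*/12, job_C:*/17}
Final interval of job_A = 12
Next fire of job_A after T=72: (72//12+1)*12 = 84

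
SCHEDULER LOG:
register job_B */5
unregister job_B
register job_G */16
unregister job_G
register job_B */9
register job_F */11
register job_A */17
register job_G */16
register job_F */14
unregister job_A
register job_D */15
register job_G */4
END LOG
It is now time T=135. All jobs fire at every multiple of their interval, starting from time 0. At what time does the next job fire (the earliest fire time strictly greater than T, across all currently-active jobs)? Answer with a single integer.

Answer: 136

Derivation:
Op 1: register job_B */5 -> active={job_B:*/5}
Op 2: unregister job_B -> active={}
Op 3: register job_G */16 -> active={job_G:*/16}
Op 4: unregister job_G -> active={}
Op 5: register job_B */9 -> active={job_B:*/9}
Op 6: register job_F */11 -> active={job_B:*/9, job_F:*/11}
Op 7: register job_A */17 -> active={job_A:*/17, job_B:*/9, job_F:*/11}
Op 8: register job_G */16 -> active={job_A:*/17, job_B:*/9, job_F:*/11, job_G:*/16}
Op 9: register job_F */14 -> active={job_A:*/17, job_B:*/9, job_F:*/14, job_G:*/16}
Op 10: unregister job_A -> active={job_B:*/9, job_F:*/14, job_G:*/16}
Op 11: register job_D */15 -> active={job_B:*/9, job_D:*/15, job_F:*/14, job_G:*/16}
Op 12: register job_G */4 -> active={job_B:*/9, job_D:*/15, job_F:*/14, job_G:*/4}
  job_B: interval 9, next fire after T=135 is 144
  job_D: interval 15, next fire after T=135 is 150
  job_F: interval 14, next fire after T=135 is 140
  job_G: interval 4, next fire after T=135 is 136
Earliest fire time = 136 (job job_G)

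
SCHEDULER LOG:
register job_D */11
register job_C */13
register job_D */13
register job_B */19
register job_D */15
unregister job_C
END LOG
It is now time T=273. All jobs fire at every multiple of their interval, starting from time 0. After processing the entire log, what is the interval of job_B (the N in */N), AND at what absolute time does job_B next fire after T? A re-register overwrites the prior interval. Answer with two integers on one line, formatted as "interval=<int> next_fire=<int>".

Answer: interval=19 next_fire=285

Derivation:
Op 1: register job_D */11 -> active={job_D:*/11}
Op 2: register job_C */13 -> active={job_C:*/13, job_D:*/11}
Op 3: register job_D */13 -> active={job_C:*/13, job_D:*/13}
Op 4: register job_B */19 -> active={job_B:*/19, job_C:*/13, job_D:*/13}
Op 5: register job_D */15 -> active={job_B:*/19, job_C:*/13, job_D:*/15}
Op 6: unregister job_C -> active={job_B:*/19, job_D:*/15}
Final interval of job_B = 19
Next fire of job_B after T=273: (273//19+1)*19 = 285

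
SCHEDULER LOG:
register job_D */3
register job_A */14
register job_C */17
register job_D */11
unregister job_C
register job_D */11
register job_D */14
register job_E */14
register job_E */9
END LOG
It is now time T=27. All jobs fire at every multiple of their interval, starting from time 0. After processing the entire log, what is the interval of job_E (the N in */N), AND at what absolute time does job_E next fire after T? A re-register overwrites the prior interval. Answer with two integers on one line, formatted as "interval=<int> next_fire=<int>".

Answer: interval=9 next_fire=36

Derivation:
Op 1: register job_D */3 -> active={job_D:*/3}
Op 2: register job_A */14 -> active={job_A:*/14, job_D:*/3}
Op 3: register job_C */17 -> active={job_A:*/14, job_C:*/17, job_D:*/3}
Op 4: register job_D */11 -> active={job_A:*/14, job_C:*/17, job_D:*/11}
Op 5: unregister job_C -> active={job_A:*/14, job_D:*/11}
Op 6: register job_D */11 -> active={job_A:*/14, job_D:*/11}
Op 7: register job_D */14 -> active={job_A:*/14, job_D:*/14}
Op 8: register job_E */14 -> active={job_A:*/14, job_D:*/14, job_E:*/14}
Op 9: register job_E */9 -> active={job_A:*/14, job_D:*/14, job_E:*/9}
Final interval of job_E = 9
Next fire of job_E after T=27: (27//9+1)*9 = 36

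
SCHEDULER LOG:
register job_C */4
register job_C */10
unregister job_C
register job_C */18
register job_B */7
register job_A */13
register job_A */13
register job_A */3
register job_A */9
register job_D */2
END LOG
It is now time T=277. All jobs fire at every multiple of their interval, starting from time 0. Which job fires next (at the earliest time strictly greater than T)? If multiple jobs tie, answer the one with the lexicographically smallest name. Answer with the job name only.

Op 1: register job_C */4 -> active={job_C:*/4}
Op 2: register job_C */10 -> active={job_C:*/10}
Op 3: unregister job_C -> active={}
Op 4: register job_C */18 -> active={job_C:*/18}
Op 5: register job_B */7 -> active={job_B:*/7, job_C:*/18}
Op 6: register job_A */13 -> active={job_A:*/13, job_B:*/7, job_C:*/18}
Op 7: register job_A */13 -> active={job_A:*/13, job_B:*/7, job_C:*/18}
Op 8: register job_A */3 -> active={job_A:*/3, job_B:*/7, job_C:*/18}
Op 9: register job_A */9 -> active={job_A:*/9, job_B:*/7, job_C:*/18}
Op 10: register job_D */2 -> active={job_A:*/9, job_B:*/7, job_C:*/18, job_D:*/2}
  job_A: interval 9, next fire after T=277 is 279
  job_B: interval 7, next fire after T=277 is 280
  job_C: interval 18, next fire after T=277 is 288
  job_D: interval 2, next fire after T=277 is 278
Earliest = 278, winner (lex tiebreak) = job_D

Answer: job_D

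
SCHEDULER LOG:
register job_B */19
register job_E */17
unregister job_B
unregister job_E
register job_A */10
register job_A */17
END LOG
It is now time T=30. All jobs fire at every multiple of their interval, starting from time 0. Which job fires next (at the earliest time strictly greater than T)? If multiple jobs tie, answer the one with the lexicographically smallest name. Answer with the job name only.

Op 1: register job_B */19 -> active={job_B:*/19}
Op 2: register job_E */17 -> active={job_B:*/19, job_E:*/17}
Op 3: unregister job_B -> active={job_E:*/17}
Op 4: unregister job_E -> active={}
Op 5: register job_A */10 -> active={job_A:*/10}
Op 6: register job_A */17 -> active={job_A:*/17}
  job_A: interval 17, next fire after T=30 is 34
Earliest = 34, winner (lex tiebreak) = job_A

Answer: job_A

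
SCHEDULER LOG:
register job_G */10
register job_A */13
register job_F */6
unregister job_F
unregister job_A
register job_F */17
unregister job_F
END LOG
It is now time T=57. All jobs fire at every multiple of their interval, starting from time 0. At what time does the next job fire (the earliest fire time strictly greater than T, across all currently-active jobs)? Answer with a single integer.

Op 1: register job_G */10 -> active={job_G:*/10}
Op 2: register job_A */13 -> active={job_A:*/13, job_G:*/10}
Op 3: register job_F */6 -> active={job_A:*/13, job_F:*/6, job_G:*/10}
Op 4: unregister job_F -> active={job_A:*/13, job_G:*/10}
Op 5: unregister job_A -> active={job_G:*/10}
Op 6: register job_F */17 -> active={job_F:*/17, job_G:*/10}
Op 7: unregister job_F -> active={job_G:*/10}
  job_G: interval 10, next fire after T=57 is 60
Earliest fire time = 60 (job job_G)

Answer: 60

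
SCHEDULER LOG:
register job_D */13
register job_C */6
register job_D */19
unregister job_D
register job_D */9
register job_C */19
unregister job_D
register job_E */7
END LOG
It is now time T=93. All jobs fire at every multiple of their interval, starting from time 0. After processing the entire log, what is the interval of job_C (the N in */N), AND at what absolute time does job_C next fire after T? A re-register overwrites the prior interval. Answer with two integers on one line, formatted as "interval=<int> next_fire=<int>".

Op 1: register job_D */13 -> active={job_D:*/13}
Op 2: register job_C */6 -> active={job_C:*/6, job_D:*/13}
Op 3: register job_D */19 -> active={job_C:*/6, job_D:*/19}
Op 4: unregister job_D -> active={job_C:*/6}
Op 5: register job_D */9 -> active={job_C:*/6, job_D:*/9}
Op 6: register job_C */19 -> active={job_C:*/19, job_D:*/9}
Op 7: unregister job_D -> active={job_C:*/19}
Op 8: register job_E */7 -> active={job_C:*/19, job_E:*/7}
Final interval of job_C = 19
Next fire of job_C after T=93: (93//19+1)*19 = 95

Answer: interval=19 next_fire=95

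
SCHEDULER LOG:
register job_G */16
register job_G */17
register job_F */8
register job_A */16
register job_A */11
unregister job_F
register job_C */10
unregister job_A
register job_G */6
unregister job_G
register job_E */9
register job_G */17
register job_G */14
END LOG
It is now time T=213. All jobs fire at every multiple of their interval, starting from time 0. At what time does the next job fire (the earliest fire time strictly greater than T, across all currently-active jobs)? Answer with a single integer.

Answer: 216

Derivation:
Op 1: register job_G */16 -> active={job_G:*/16}
Op 2: register job_G */17 -> active={job_G:*/17}
Op 3: register job_F */8 -> active={job_F:*/8, job_G:*/17}
Op 4: register job_A */16 -> active={job_A:*/16, job_F:*/8, job_G:*/17}
Op 5: register job_A */11 -> active={job_A:*/11, job_F:*/8, job_G:*/17}
Op 6: unregister job_F -> active={job_A:*/11, job_G:*/17}
Op 7: register job_C */10 -> active={job_A:*/11, job_C:*/10, job_G:*/17}
Op 8: unregister job_A -> active={job_C:*/10, job_G:*/17}
Op 9: register job_G */6 -> active={job_C:*/10, job_G:*/6}
Op 10: unregister job_G -> active={job_C:*/10}
Op 11: register job_E */9 -> active={job_C:*/10, job_E:*/9}
Op 12: register job_G */17 -> active={job_C:*/10, job_E:*/9, job_G:*/17}
Op 13: register job_G */14 -> active={job_C:*/10, job_E:*/9, job_G:*/14}
  job_C: interval 10, next fire after T=213 is 220
  job_E: interval 9, next fire after T=213 is 216
  job_G: interval 14, next fire after T=213 is 224
Earliest fire time = 216 (job job_E)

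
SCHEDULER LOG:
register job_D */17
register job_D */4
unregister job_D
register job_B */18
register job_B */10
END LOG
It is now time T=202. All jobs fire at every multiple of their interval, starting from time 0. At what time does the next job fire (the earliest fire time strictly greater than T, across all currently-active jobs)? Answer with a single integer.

Answer: 210

Derivation:
Op 1: register job_D */17 -> active={job_D:*/17}
Op 2: register job_D */4 -> active={job_D:*/4}
Op 3: unregister job_D -> active={}
Op 4: register job_B */18 -> active={job_B:*/18}
Op 5: register job_B */10 -> active={job_B:*/10}
  job_B: interval 10, next fire after T=202 is 210
Earliest fire time = 210 (job job_B)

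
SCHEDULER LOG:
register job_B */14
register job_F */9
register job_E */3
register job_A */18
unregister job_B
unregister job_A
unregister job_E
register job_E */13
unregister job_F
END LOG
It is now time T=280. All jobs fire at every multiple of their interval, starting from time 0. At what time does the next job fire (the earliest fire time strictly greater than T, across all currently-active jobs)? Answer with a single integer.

Op 1: register job_B */14 -> active={job_B:*/14}
Op 2: register job_F */9 -> active={job_B:*/14, job_F:*/9}
Op 3: register job_E */3 -> active={job_B:*/14, job_E:*/3, job_F:*/9}
Op 4: register job_A */18 -> active={job_A:*/18, job_B:*/14, job_E:*/3, job_F:*/9}
Op 5: unregister job_B -> active={job_A:*/18, job_E:*/3, job_F:*/9}
Op 6: unregister job_A -> active={job_E:*/3, job_F:*/9}
Op 7: unregister job_E -> active={job_F:*/9}
Op 8: register job_E */13 -> active={job_E:*/13, job_F:*/9}
Op 9: unregister job_F -> active={job_E:*/13}
  job_E: interval 13, next fire after T=280 is 286
Earliest fire time = 286 (job job_E)

Answer: 286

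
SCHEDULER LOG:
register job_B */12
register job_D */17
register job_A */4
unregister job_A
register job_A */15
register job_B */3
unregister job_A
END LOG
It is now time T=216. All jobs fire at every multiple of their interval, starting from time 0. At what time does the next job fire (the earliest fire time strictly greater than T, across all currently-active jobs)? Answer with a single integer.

Op 1: register job_B */12 -> active={job_B:*/12}
Op 2: register job_D */17 -> active={job_B:*/12, job_D:*/17}
Op 3: register job_A */4 -> active={job_A:*/4, job_B:*/12, job_D:*/17}
Op 4: unregister job_A -> active={job_B:*/12, job_D:*/17}
Op 5: register job_A */15 -> active={job_A:*/15, job_B:*/12, job_D:*/17}
Op 6: register job_B */3 -> active={job_A:*/15, job_B:*/3, job_D:*/17}
Op 7: unregister job_A -> active={job_B:*/3, job_D:*/17}
  job_B: interval 3, next fire after T=216 is 219
  job_D: interval 17, next fire after T=216 is 221
Earliest fire time = 219 (job job_B)

Answer: 219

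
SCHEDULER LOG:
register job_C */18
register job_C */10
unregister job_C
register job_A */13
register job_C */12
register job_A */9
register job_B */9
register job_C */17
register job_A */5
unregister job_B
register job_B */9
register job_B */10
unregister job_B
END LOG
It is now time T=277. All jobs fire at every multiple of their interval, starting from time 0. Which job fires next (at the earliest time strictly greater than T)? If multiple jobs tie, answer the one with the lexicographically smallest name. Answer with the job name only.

Op 1: register job_C */18 -> active={job_C:*/18}
Op 2: register job_C */10 -> active={job_C:*/10}
Op 3: unregister job_C -> active={}
Op 4: register job_A */13 -> active={job_A:*/13}
Op 5: register job_C */12 -> active={job_A:*/13, job_C:*/12}
Op 6: register job_A */9 -> active={job_A:*/9, job_C:*/12}
Op 7: register job_B */9 -> active={job_A:*/9, job_B:*/9, job_C:*/12}
Op 8: register job_C */17 -> active={job_A:*/9, job_B:*/9, job_C:*/17}
Op 9: register job_A */5 -> active={job_A:*/5, job_B:*/9, job_C:*/17}
Op 10: unregister job_B -> active={job_A:*/5, job_C:*/17}
Op 11: register job_B */9 -> active={job_A:*/5, job_B:*/9, job_C:*/17}
Op 12: register job_B */10 -> active={job_A:*/5, job_B:*/10, job_C:*/17}
Op 13: unregister job_B -> active={job_A:*/5, job_C:*/17}
  job_A: interval 5, next fire after T=277 is 280
  job_C: interval 17, next fire after T=277 is 289
Earliest = 280, winner (lex tiebreak) = job_A

Answer: job_A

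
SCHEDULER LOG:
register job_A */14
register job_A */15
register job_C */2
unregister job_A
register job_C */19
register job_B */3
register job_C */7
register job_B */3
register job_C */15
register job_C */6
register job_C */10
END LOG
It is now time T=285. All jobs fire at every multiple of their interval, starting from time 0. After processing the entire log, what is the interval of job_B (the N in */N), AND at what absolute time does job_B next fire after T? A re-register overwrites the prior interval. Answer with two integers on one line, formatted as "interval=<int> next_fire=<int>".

Answer: interval=3 next_fire=288

Derivation:
Op 1: register job_A */14 -> active={job_A:*/14}
Op 2: register job_A */15 -> active={job_A:*/15}
Op 3: register job_C */2 -> active={job_A:*/15, job_C:*/2}
Op 4: unregister job_A -> active={job_C:*/2}
Op 5: register job_C */19 -> active={job_C:*/19}
Op 6: register job_B */3 -> active={job_B:*/3, job_C:*/19}
Op 7: register job_C */7 -> active={job_B:*/3, job_C:*/7}
Op 8: register job_B */3 -> active={job_B:*/3, job_C:*/7}
Op 9: register job_C */15 -> active={job_B:*/3, job_C:*/15}
Op 10: register job_C */6 -> active={job_B:*/3, job_C:*/6}
Op 11: register job_C */10 -> active={job_B:*/3, job_C:*/10}
Final interval of job_B = 3
Next fire of job_B after T=285: (285//3+1)*3 = 288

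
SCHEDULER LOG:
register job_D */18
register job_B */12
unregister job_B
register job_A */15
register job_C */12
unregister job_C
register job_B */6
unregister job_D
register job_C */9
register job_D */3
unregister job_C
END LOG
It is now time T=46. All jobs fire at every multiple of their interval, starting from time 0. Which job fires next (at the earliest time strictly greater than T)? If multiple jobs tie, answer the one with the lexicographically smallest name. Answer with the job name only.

Answer: job_B

Derivation:
Op 1: register job_D */18 -> active={job_D:*/18}
Op 2: register job_B */12 -> active={job_B:*/12, job_D:*/18}
Op 3: unregister job_B -> active={job_D:*/18}
Op 4: register job_A */15 -> active={job_A:*/15, job_D:*/18}
Op 5: register job_C */12 -> active={job_A:*/15, job_C:*/12, job_D:*/18}
Op 6: unregister job_C -> active={job_A:*/15, job_D:*/18}
Op 7: register job_B */6 -> active={job_A:*/15, job_B:*/6, job_D:*/18}
Op 8: unregister job_D -> active={job_A:*/15, job_B:*/6}
Op 9: register job_C */9 -> active={job_A:*/15, job_B:*/6, job_C:*/9}
Op 10: register job_D */3 -> active={job_A:*/15, job_B:*/6, job_C:*/9, job_D:*/3}
Op 11: unregister job_C -> active={job_A:*/15, job_B:*/6, job_D:*/3}
  job_A: interval 15, next fire after T=46 is 60
  job_B: interval 6, next fire after T=46 is 48
  job_D: interval 3, next fire after T=46 is 48
Earliest = 48, winner (lex tiebreak) = job_B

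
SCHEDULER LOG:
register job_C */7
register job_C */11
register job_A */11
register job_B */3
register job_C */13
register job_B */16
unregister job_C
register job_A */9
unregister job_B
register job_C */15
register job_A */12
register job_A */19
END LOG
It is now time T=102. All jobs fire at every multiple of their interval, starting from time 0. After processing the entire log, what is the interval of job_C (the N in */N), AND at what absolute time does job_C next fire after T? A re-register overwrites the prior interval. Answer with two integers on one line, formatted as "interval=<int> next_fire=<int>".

Answer: interval=15 next_fire=105

Derivation:
Op 1: register job_C */7 -> active={job_C:*/7}
Op 2: register job_C */11 -> active={job_C:*/11}
Op 3: register job_A */11 -> active={job_A:*/11, job_C:*/11}
Op 4: register job_B */3 -> active={job_A:*/11, job_B:*/3, job_C:*/11}
Op 5: register job_C */13 -> active={job_A:*/11, job_B:*/3, job_C:*/13}
Op 6: register job_B */16 -> active={job_A:*/11, job_B:*/16, job_C:*/13}
Op 7: unregister job_C -> active={job_A:*/11, job_B:*/16}
Op 8: register job_A */9 -> active={job_A:*/9, job_B:*/16}
Op 9: unregister job_B -> active={job_A:*/9}
Op 10: register job_C */15 -> active={job_A:*/9, job_C:*/15}
Op 11: register job_A */12 -> active={job_A:*/12, job_C:*/15}
Op 12: register job_A */19 -> active={job_A:*/19, job_C:*/15}
Final interval of job_C = 15
Next fire of job_C after T=102: (102//15+1)*15 = 105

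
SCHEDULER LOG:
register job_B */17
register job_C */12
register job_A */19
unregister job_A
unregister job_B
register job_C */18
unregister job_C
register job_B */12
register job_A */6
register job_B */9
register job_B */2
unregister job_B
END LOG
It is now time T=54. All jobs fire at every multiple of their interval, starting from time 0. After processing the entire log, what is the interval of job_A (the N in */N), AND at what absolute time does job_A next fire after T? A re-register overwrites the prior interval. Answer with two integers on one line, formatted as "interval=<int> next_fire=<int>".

Answer: interval=6 next_fire=60

Derivation:
Op 1: register job_B */17 -> active={job_B:*/17}
Op 2: register job_C */12 -> active={job_B:*/17, job_C:*/12}
Op 3: register job_A */19 -> active={job_A:*/19, job_B:*/17, job_C:*/12}
Op 4: unregister job_A -> active={job_B:*/17, job_C:*/12}
Op 5: unregister job_B -> active={job_C:*/12}
Op 6: register job_C */18 -> active={job_C:*/18}
Op 7: unregister job_C -> active={}
Op 8: register job_B */12 -> active={job_B:*/12}
Op 9: register job_A */6 -> active={job_A:*/6, job_B:*/12}
Op 10: register job_B */9 -> active={job_A:*/6, job_B:*/9}
Op 11: register job_B */2 -> active={job_A:*/6, job_B:*/2}
Op 12: unregister job_B -> active={job_A:*/6}
Final interval of job_A = 6
Next fire of job_A after T=54: (54//6+1)*6 = 60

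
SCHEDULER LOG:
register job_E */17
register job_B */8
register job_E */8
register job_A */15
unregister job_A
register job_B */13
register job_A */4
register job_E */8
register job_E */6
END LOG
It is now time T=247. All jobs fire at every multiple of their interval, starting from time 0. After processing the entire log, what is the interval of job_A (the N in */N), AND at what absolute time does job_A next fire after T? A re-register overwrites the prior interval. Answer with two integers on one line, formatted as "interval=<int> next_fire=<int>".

Op 1: register job_E */17 -> active={job_E:*/17}
Op 2: register job_B */8 -> active={job_B:*/8, job_E:*/17}
Op 3: register job_E */8 -> active={job_B:*/8, job_E:*/8}
Op 4: register job_A */15 -> active={job_A:*/15, job_B:*/8, job_E:*/8}
Op 5: unregister job_A -> active={job_B:*/8, job_E:*/8}
Op 6: register job_B */13 -> active={job_B:*/13, job_E:*/8}
Op 7: register job_A */4 -> active={job_A:*/4, job_B:*/13, job_E:*/8}
Op 8: register job_E */8 -> active={job_A:*/4, job_B:*/13, job_E:*/8}
Op 9: register job_E */6 -> active={job_A:*/4, job_B:*/13, job_E:*/6}
Final interval of job_A = 4
Next fire of job_A after T=247: (247//4+1)*4 = 248

Answer: interval=4 next_fire=248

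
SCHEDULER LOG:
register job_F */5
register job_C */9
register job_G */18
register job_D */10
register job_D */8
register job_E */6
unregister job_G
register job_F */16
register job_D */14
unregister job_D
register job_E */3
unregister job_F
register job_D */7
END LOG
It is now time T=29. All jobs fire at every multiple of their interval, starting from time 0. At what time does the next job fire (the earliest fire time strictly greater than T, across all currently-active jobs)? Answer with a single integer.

Answer: 30

Derivation:
Op 1: register job_F */5 -> active={job_F:*/5}
Op 2: register job_C */9 -> active={job_C:*/9, job_F:*/5}
Op 3: register job_G */18 -> active={job_C:*/9, job_F:*/5, job_G:*/18}
Op 4: register job_D */10 -> active={job_C:*/9, job_D:*/10, job_F:*/5, job_G:*/18}
Op 5: register job_D */8 -> active={job_C:*/9, job_D:*/8, job_F:*/5, job_G:*/18}
Op 6: register job_E */6 -> active={job_C:*/9, job_D:*/8, job_E:*/6, job_F:*/5, job_G:*/18}
Op 7: unregister job_G -> active={job_C:*/9, job_D:*/8, job_E:*/6, job_F:*/5}
Op 8: register job_F */16 -> active={job_C:*/9, job_D:*/8, job_E:*/6, job_F:*/16}
Op 9: register job_D */14 -> active={job_C:*/9, job_D:*/14, job_E:*/6, job_F:*/16}
Op 10: unregister job_D -> active={job_C:*/9, job_E:*/6, job_F:*/16}
Op 11: register job_E */3 -> active={job_C:*/9, job_E:*/3, job_F:*/16}
Op 12: unregister job_F -> active={job_C:*/9, job_E:*/3}
Op 13: register job_D */7 -> active={job_C:*/9, job_D:*/7, job_E:*/3}
  job_C: interval 9, next fire after T=29 is 36
  job_D: interval 7, next fire after T=29 is 35
  job_E: interval 3, next fire after T=29 is 30
Earliest fire time = 30 (job job_E)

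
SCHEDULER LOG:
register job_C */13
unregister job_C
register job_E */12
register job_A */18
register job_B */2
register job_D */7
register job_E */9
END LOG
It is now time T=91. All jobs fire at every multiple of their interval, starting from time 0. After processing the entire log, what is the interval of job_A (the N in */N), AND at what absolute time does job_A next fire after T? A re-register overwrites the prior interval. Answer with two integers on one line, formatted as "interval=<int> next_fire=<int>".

Answer: interval=18 next_fire=108

Derivation:
Op 1: register job_C */13 -> active={job_C:*/13}
Op 2: unregister job_C -> active={}
Op 3: register job_E */12 -> active={job_E:*/12}
Op 4: register job_A */18 -> active={job_A:*/18, job_E:*/12}
Op 5: register job_B */2 -> active={job_A:*/18, job_B:*/2, job_E:*/12}
Op 6: register job_D */7 -> active={job_A:*/18, job_B:*/2, job_D:*/7, job_E:*/12}
Op 7: register job_E */9 -> active={job_A:*/18, job_B:*/2, job_D:*/7, job_E:*/9}
Final interval of job_A = 18
Next fire of job_A after T=91: (91//18+1)*18 = 108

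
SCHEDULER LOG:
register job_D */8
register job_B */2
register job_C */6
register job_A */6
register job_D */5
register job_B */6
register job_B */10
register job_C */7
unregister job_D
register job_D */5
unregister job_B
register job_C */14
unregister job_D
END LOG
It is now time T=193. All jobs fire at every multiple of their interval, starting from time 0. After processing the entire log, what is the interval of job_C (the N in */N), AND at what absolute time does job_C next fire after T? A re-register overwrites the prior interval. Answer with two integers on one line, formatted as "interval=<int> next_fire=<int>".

Op 1: register job_D */8 -> active={job_D:*/8}
Op 2: register job_B */2 -> active={job_B:*/2, job_D:*/8}
Op 3: register job_C */6 -> active={job_B:*/2, job_C:*/6, job_D:*/8}
Op 4: register job_A */6 -> active={job_A:*/6, job_B:*/2, job_C:*/6, job_D:*/8}
Op 5: register job_D */5 -> active={job_A:*/6, job_B:*/2, job_C:*/6, job_D:*/5}
Op 6: register job_B */6 -> active={job_A:*/6, job_B:*/6, job_C:*/6, job_D:*/5}
Op 7: register job_B */10 -> active={job_A:*/6, job_B:*/10, job_C:*/6, job_D:*/5}
Op 8: register job_C */7 -> active={job_A:*/6, job_B:*/10, job_C:*/7, job_D:*/5}
Op 9: unregister job_D -> active={job_A:*/6, job_B:*/10, job_C:*/7}
Op 10: register job_D */5 -> active={job_A:*/6, job_B:*/10, job_C:*/7, job_D:*/5}
Op 11: unregister job_B -> active={job_A:*/6, job_C:*/7, job_D:*/5}
Op 12: register job_C */14 -> active={job_A:*/6, job_C:*/14, job_D:*/5}
Op 13: unregister job_D -> active={job_A:*/6, job_C:*/14}
Final interval of job_C = 14
Next fire of job_C after T=193: (193//14+1)*14 = 196

Answer: interval=14 next_fire=196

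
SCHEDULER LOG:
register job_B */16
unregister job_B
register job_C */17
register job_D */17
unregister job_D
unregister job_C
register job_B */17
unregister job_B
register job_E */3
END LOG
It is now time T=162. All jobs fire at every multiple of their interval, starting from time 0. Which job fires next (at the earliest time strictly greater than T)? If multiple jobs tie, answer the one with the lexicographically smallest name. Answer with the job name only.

Answer: job_E

Derivation:
Op 1: register job_B */16 -> active={job_B:*/16}
Op 2: unregister job_B -> active={}
Op 3: register job_C */17 -> active={job_C:*/17}
Op 4: register job_D */17 -> active={job_C:*/17, job_D:*/17}
Op 5: unregister job_D -> active={job_C:*/17}
Op 6: unregister job_C -> active={}
Op 7: register job_B */17 -> active={job_B:*/17}
Op 8: unregister job_B -> active={}
Op 9: register job_E */3 -> active={job_E:*/3}
  job_E: interval 3, next fire after T=162 is 165
Earliest = 165, winner (lex tiebreak) = job_E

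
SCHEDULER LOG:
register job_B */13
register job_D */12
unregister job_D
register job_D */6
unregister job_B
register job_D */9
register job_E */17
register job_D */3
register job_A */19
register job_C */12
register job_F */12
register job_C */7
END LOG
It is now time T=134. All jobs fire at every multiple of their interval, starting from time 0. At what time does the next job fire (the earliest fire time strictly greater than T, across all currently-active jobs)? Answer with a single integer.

Op 1: register job_B */13 -> active={job_B:*/13}
Op 2: register job_D */12 -> active={job_B:*/13, job_D:*/12}
Op 3: unregister job_D -> active={job_B:*/13}
Op 4: register job_D */6 -> active={job_B:*/13, job_D:*/6}
Op 5: unregister job_B -> active={job_D:*/6}
Op 6: register job_D */9 -> active={job_D:*/9}
Op 7: register job_E */17 -> active={job_D:*/9, job_E:*/17}
Op 8: register job_D */3 -> active={job_D:*/3, job_E:*/17}
Op 9: register job_A */19 -> active={job_A:*/19, job_D:*/3, job_E:*/17}
Op 10: register job_C */12 -> active={job_A:*/19, job_C:*/12, job_D:*/3, job_E:*/17}
Op 11: register job_F */12 -> active={job_A:*/19, job_C:*/12, job_D:*/3, job_E:*/17, job_F:*/12}
Op 12: register job_C */7 -> active={job_A:*/19, job_C:*/7, job_D:*/3, job_E:*/17, job_F:*/12}
  job_A: interval 19, next fire after T=134 is 152
  job_C: interval 7, next fire after T=134 is 140
  job_D: interval 3, next fire after T=134 is 135
  job_E: interval 17, next fire after T=134 is 136
  job_F: interval 12, next fire after T=134 is 144
Earliest fire time = 135 (job job_D)

Answer: 135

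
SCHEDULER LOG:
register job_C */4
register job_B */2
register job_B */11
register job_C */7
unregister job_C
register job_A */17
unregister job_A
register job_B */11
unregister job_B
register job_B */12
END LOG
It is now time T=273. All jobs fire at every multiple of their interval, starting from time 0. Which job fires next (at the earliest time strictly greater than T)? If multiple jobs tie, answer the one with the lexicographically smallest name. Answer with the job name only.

Answer: job_B

Derivation:
Op 1: register job_C */4 -> active={job_C:*/4}
Op 2: register job_B */2 -> active={job_B:*/2, job_C:*/4}
Op 3: register job_B */11 -> active={job_B:*/11, job_C:*/4}
Op 4: register job_C */7 -> active={job_B:*/11, job_C:*/7}
Op 5: unregister job_C -> active={job_B:*/11}
Op 6: register job_A */17 -> active={job_A:*/17, job_B:*/11}
Op 7: unregister job_A -> active={job_B:*/11}
Op 8: register job_B */11 -> active={job_B:*/11}
Op 9: unregister job_B -> active={}
Op 10: register job_B */12 -> active={job_B:*/12}
  job_B: interval 12, next fire after T=273 is 276
Earliest = 276, winner (lex tiebreak) = job_B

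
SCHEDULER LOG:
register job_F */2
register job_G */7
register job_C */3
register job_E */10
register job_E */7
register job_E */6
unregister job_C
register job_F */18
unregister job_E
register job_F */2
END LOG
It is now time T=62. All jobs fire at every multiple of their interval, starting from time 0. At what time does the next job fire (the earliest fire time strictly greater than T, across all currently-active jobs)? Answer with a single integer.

Op 1: register job_F */2 -> active={job_F:*/2}
Op 2: register job_G */7 -> active={job_F:*/2, job_G:*/7}
Op 3: register job_C */3 -> active={job_C:*/3, job_F:*/2, job_G:*/7}
Op 4: register job_E */10 -> active={job_C:*/3, job_E:*/10, job_F:*/2, job_G:*/7}
Op 5: register job_E */7 -> active={job_C:*/3, job_E:*/7, job_F:*/2, job_G:*/7}
Op 6: register job_E */6 -> active={job_C:*/3, job_E:*/6, job_F:*/2, job_G:*/7}
Op 7: unregister job_C -> active={job_E:*/6, job_F:*/2, job_G:*/7}
Op 8: register job_F */18 -> active={job_E:*/6, job_F:*/18, job_G:*/7}
Op 9: unregister job_E -> active={job_F:*/18, job_G:*/7}
Op 10: register job_F */2 -> active={job_F:*/2, job_G:*/7}
  job_F: interval 2, next fire after T=62 is 64
  job_G: interval 7, next fire after T=62 is 63
Earliest fire time = 63 (job job_G)

Answer: 63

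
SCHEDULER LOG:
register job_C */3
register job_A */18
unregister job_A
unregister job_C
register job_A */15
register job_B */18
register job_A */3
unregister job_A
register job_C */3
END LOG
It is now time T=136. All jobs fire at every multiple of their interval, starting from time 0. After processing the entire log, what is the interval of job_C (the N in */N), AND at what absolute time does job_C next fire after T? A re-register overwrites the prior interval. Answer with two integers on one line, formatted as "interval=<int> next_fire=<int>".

Op 1: register job_C */3 -> active={job_C:*/3}
Op 2: register job_A */18 -> active={job_A:*/18, job_C:*/3}
Op 3: unregister job_A -> active={job_C:*/3}
Op 4: unregister job_C -> active={}
Op 5: register job_A */15 -> active={job_A:*/15}
Op 6: register job_B */18 -> active={job_A:*/15, job_B:*/18}
Op 7: register job_A */3 -> active={job_A:*/3, job_B:*/18}
Op 8: unregister job_A -> active={job_B:*/18}
Op 9: register job_C */3 -> active={job_B:*/18, job_C:*/3}
Final interval of job_C = 3
Next fire of job_C after T=136: (136//3+1)*3 = 138

Answer: interval=3 next_fire=138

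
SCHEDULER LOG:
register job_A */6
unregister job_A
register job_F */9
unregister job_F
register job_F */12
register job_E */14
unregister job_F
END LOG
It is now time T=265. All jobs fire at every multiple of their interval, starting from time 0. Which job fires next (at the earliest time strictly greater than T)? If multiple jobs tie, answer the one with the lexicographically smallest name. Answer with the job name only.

Op 1: register job_A */6 -> active={job_A:*/6}
Op 2: unregister job_A -> active={}
Op 3: register job_F */9 -> active={job_F:*/9}
Op 4: unregister job_F -> active={}
Op 5: register job_F */12 -> active={job_F:*/12}
Op 6: register job_E */14 -> active={job_E:*/14, job_F:*/12}
Op 7: unregister job_F -> active={job_E:*/14}
  job_E: interval 14, next fire after T=265 is 266
Earliest = 266, winner (lex tiebreak) = job_E

Answer: job_E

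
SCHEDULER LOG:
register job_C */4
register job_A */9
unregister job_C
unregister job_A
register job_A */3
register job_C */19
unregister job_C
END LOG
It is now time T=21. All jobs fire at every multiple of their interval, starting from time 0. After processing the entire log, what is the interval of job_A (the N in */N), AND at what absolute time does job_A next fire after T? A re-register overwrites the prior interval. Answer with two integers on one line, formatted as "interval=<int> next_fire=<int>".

Op 1: register job_C */4 -> active={job_C:*/4}
Op 2: register job_A */9 -> active={job_A:*/9, job_C:*/4}
Op 3: unregister job_C -> active={job_A:*/9}
Op 4: unregister job_A -> active={}
Op 5: register job_A */3 -> active={job_A:*/3}
Op 6: register job_C */19 -> active={job_A:*/3, job_C:*/19}
Op 7: unregister job_C -> active={job_A:*/3}
Final interval of job_A = 3
Next fire of job_A after T=21: (21//3+1)*3 = 24

Answer: interval=3 next_fire=24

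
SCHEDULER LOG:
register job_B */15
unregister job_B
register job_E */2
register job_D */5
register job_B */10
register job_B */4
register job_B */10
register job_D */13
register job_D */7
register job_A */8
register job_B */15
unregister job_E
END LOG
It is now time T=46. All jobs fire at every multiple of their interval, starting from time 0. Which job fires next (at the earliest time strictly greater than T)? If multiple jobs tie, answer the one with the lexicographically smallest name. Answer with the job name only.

Answer: job_A

Derivation:
Op 1: register job_B */15 -> active={job_B:*/15}
Op 2: unregister job_B -> active={}
Op 3: register job_E */2 -> active={job_E:*/2}
Op 4: register job_D */5 -> active={job_D:*/5, job_E:*/2}
Op 5: register job_B */10 -> active={job_B:*/10, job_D:*/5, job_E:*/2}
Op 6: register job_B */4 -> active={job_B:*/4, job_D:*/5, job_E:*/2}
Op 7: register job_B */10 -> active={job_B:*/10, job_D:*/5, job_E:*/2}
Op 8: register job_D */13 -> active={job_B:*/10, job_D:*/13, job_E:*/2}
Op 9: register job_D */7 -> active={job_B:*/10, job_D:*/7, job_E:*/2}
Op 10: register job_A */8 -> active={job_A:*/8, job_B:*/10, job_D:*/7, job_E:*/2}
Op 11: register job_B */15 -> active={job_A:*/8, job_B:*/15, job_D:*/7, job_E:*/2}
Op 12: unregister job_E -> active={job_A:*/8, job_B:*/15, job_D:*/7}
  job_A: interval 8, next fire after T=46 is 48
  job_B: interval 15, next fire after T=46 is 60
  job_D: interval 7, next fire after T=46 is 49
Earliest = 48, winner (lex tiebreak) = job_A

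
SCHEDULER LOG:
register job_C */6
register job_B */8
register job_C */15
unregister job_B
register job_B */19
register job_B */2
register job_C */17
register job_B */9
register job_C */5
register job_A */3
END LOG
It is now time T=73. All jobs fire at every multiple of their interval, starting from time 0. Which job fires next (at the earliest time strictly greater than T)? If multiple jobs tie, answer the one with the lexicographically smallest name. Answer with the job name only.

Answer: job_A

Derivation:
Op 1: register job_C */6 -> active={job_C:*/6}
Op 2: register job_B */8 -> active={job_B:*/8, job_C:*/6}
Op 3: register job_C */15 -> active={job_B:*/8, job_C:*/15}
Op 4: unregister job_B -> active={job_C:*/15}
Op 5: register job_B */19 -> active={job_B:*/19, job_C:*/15}
Op 6: register job_B */2 -> active={job_B:*/2, job_C:*/15}
Op 7: register job_C */17 -> active={job_B:*/2, job_C:*/17}
Op 8: register job_B */9 -> active={job_B:*/9, job_C:*/17}
Op 9: register job_C */5 -> active={job_B:*/9, job_C:*/5}
Op 10: register job_A */3 -> active={job_A:*/3, job_B:*/9, job_C:*/5}
  job_A: interval 3, next fire after T=73 is 75
  job_B: interval 9, next fire after T=73 is 81
  job_C: interval 5, next fire after T=73 is 75
Earliest = 75, winner (lex tiebreak) = job_A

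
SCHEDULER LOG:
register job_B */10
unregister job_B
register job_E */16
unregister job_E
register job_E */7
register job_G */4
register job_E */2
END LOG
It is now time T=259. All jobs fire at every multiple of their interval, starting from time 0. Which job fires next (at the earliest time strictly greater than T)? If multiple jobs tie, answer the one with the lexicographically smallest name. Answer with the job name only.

Op 1: register job_B */10 -> active={job_B:*/10}
Op 2: unregister job_B -> active={}
Op 3: register job_E */16 -> active={job_E:*/16}
Op 4: unregister job_E -> active={}
Op 5: register job_E */7 -> active={job_E:*/7}
Op 6: register job_G */4 -> active={job_E:*/7, job_G:*/4}
Op 7: register job_E */2 -> active={job_E:*/2, job_G:*/4}
  job_E: interval 2, next fire after T=259 is 260
  job_G: interval 4, next fire after T=259 is 260
Earliest = 260, winner (lex tiebreak) = job_E

Answer: job_E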